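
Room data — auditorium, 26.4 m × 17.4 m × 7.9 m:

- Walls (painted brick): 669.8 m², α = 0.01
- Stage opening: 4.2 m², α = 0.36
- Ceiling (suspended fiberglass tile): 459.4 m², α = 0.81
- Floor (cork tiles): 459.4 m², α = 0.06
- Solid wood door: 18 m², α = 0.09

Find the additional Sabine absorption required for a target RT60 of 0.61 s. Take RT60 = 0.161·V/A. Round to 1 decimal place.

A₁ = Σ Sᵢαᵢ = 669.8×0.01 + 4.2×0.36 + 459.4×0.81 + 459.4×0.06 + 18×0.09 = 409.508 sabins.
V = 3628.944 m³. Required absorption A₂ = 0.161 × 3628.944 / 0.61 = 957.803 sabins.
Additional absorption ΔA = 957.803 − 409.508 = 548.3 sabins.

548.3 sabins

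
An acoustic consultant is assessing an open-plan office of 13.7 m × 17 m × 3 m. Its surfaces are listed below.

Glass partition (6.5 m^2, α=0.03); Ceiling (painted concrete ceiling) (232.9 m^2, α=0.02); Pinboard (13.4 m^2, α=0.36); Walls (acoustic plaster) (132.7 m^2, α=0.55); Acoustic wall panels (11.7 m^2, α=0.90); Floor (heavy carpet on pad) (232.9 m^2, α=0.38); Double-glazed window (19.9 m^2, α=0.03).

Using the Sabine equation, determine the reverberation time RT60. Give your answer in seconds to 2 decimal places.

Total absorption A = 6.5*0.03 + 232.9*0.02 + 13.4*0.36 + 132.7*0.55 + 11.7*0.90 + 232.9*0.38 + 19.9*0.03
  = 0.195 + 4.658 + 4.824 + 72.985 + 10.530 + 88.502 + 0.597 = 182.291 m^2 sabins.
Room volume: 698.7 m³.
T = 0.161 V/A = 0.161·698.7/182.291 = 0.62 s.

0.62 sec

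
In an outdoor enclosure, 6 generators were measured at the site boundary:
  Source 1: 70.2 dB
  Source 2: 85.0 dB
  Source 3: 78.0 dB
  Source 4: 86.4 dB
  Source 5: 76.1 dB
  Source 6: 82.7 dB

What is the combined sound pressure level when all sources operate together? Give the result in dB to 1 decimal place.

90.2 dB

Σ 10^(Lᵢ/10) = 1.053e+09.
Back to dB: 10·log₁₀ Σ = 90.2 dB.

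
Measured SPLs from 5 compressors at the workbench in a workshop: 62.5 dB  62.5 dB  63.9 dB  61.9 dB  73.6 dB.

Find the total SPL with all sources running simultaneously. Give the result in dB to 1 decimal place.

Converting to relative power and adding: 10^(62.5/10) + 10^(62.5/10) + 10^(63.9/10) + 10^(61.9/10) + 10^(73.6/10) = 3.047e+07.
L_total = 10·log₁₀(3.047e+07) = 74.8 dB.

74.8 dB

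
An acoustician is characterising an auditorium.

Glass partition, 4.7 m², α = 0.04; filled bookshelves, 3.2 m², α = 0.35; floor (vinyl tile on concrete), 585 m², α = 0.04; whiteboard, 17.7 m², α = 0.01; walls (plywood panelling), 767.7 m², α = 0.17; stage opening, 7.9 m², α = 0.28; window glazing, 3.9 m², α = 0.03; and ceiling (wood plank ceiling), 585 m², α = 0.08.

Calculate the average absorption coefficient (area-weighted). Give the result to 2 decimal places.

0.10

Total surface area S = 1975.1 m².
Σ(Sᵢαᵢ) = 4.7×0.04 + 3.2×0.35 + 585×0.04 + 17.7×0.01 + 767.7×0.17 + 7.9×0.28 + 3.9×0.03 + 585×0.08 = 204.523.
ᾱ = A/S = 0.10.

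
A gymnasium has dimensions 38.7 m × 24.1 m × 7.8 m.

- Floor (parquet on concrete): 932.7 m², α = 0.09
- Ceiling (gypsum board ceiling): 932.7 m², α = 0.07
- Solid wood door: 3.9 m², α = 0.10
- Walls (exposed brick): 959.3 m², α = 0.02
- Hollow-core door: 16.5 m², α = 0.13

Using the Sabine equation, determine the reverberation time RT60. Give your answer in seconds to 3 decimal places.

Equivalent absorption area: A = 932.7*0.09 + 932.7*0.07 + 3.9*0.10 + 959.3*0.02 + 16.5*0.13 = 170.953 m².
V = 38.7·24.1·7.8 = 7274.826 m³.
T = 0.161 V/A = 0.161·7274.826/170.953 = 6.851 s.

6.851 s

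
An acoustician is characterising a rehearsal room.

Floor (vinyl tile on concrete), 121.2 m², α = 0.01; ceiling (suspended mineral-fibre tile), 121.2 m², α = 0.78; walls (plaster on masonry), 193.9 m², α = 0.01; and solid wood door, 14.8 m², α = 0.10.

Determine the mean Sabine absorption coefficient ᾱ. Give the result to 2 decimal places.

0.22

S = Σ Sᵢ = 121.2 + 121.2 + 193.9 + 14.8 = 451.1 m².
Weighted sum Σ Sα = 99.167.
ᾱ = 99.167 / 451.1 = 0.22.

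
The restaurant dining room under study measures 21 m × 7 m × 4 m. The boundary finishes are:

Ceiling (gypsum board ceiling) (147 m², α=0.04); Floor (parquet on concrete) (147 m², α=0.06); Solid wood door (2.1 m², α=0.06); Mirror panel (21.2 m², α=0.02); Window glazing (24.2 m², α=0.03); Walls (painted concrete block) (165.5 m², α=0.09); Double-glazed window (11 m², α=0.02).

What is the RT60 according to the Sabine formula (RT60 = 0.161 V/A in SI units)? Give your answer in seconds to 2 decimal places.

3.04 sec

Total absorption A = 147·0.04 + 147·0.06 + 2.1·0.06 + 21.2·0.02 + 24.2·0.03 + 165.5·0.09 + 11·0.02
  = 5.880 + 8.820 + 0.126 + 0.424 + 0.726 + 14.895 + 0.220 = 31.091 m² sabins.
Room volume: 588 m³.
RT60 = 0.161 · V / A = 0.161 × 588 / 31.091 = 3.04 s.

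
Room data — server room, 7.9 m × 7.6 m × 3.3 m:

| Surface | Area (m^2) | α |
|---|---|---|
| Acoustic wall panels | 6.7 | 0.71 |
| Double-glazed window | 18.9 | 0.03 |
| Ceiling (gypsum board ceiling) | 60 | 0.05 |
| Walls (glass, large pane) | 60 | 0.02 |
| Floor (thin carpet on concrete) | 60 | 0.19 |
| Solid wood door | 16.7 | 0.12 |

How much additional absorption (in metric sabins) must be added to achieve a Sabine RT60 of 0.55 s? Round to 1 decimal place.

Total absorption A₁ = 6.7×0.71 + 18.9×0.03 + 60×0.05 + 60×0.02 + 60×0.19 + 16.7×0.12
  = 4.757 + 0.567 + 3.000 + 1.200 + 11.400 + 2.004 = 22.928 m^2 sabins.
Target A₂ = 0.161·198.132/0.55 = 57.999 sabins (V = 198.132 m³).
Additional absorption ΔA = 57.999 − 22.928 = 35.1 sabins.

35.1 sabins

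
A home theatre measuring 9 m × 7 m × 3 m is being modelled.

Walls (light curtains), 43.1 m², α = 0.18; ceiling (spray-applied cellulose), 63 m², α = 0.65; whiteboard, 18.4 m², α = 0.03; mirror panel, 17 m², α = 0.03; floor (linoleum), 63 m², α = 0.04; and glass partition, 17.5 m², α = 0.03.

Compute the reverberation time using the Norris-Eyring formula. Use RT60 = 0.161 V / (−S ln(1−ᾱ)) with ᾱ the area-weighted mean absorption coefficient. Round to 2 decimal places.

S = Σ Sᵢ = 222.0 m².
Absorption A = 43.1×0.18 + 63×0.65 + 18.4×0.03 + 17×0.03 + 63×0.04 + 17.5×0.03 = 52.815 sabins.
ᾱ = 52.815 / 222.0 = 0.2379.
Eyring denominator: −S ln(1−ᾱ) = 60.312.
V = 9 × 7 × 3 = 189 m³.
T = 0.161·V/[−S·ln(1−ᾱ)] = 0.161·189/60.312 = 0.50 s.

0.50 s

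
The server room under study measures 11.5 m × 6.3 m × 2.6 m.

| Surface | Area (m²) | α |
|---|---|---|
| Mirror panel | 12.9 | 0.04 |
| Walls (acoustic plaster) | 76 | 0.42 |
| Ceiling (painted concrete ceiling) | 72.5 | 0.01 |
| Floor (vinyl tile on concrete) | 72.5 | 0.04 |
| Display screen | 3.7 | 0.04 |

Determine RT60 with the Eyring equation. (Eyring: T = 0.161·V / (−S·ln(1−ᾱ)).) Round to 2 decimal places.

S = Σ Sᵢ = 237.6 m².
Σ(Sᵢαᵢ) = 12.9×0.04 + 76×0.42 + 72.5×0.01 + 72.5×0.04 + 3.7×0.04 = 36.209.
Mean coefficient ᾱ = A/S = 0.1524.
Eyring denominator: −S ln(1−ᾱ) = 39.286.
V = 11.5 × 6.3 × 2.6 = 188.37 m³.
T = 0.161·V/[−S·ln(1−ᾱ)] = 0.161·188.37/39.286 = 0.77 s.

0.77 sec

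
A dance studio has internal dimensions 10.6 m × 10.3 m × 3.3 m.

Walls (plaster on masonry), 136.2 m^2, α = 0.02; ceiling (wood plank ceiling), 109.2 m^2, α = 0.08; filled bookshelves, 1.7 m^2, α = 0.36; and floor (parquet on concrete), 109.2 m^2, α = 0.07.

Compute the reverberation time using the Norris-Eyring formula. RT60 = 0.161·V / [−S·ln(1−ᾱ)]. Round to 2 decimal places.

2.86 s

S = Σ Sᵢ = 356.3 m^2.
Σ(Sᵢαᵢ) = 136.2·0.02 + 109.2·0.08 + 1.7·0.36 + 109.2·0.07 = 19.716.
ᾱ = 19.716 / 356.3 = 0.0553.
Eyring denominator: −S ln(1−ᾱ) = 20.269.
V = 10.6 × 10.3 × 3.3 = 360.294 m³.
RT60 = 0.161 × 360.294 / 20.269 = 2.86 s.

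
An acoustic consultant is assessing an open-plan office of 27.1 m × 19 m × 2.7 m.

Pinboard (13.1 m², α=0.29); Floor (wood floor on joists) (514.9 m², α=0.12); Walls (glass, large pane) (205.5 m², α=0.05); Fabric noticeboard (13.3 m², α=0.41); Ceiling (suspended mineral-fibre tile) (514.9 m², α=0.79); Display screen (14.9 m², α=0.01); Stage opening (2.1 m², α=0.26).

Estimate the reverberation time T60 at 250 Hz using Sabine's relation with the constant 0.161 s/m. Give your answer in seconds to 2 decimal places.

0.46 sec

Equivalent absorption area: A = 13.1×0.29 + 514.9×0.12 + 205.5×0.05 + 13.3×0.41 + 514.9×0.79 + 14.9×0.01 + 2.1×0.26 = 488.781 m².
V = 27.1·19·2.7 = 1390.23 m³.
T = 0.161 V/A = 0.161·1390.23/488.781 = 0.46 s.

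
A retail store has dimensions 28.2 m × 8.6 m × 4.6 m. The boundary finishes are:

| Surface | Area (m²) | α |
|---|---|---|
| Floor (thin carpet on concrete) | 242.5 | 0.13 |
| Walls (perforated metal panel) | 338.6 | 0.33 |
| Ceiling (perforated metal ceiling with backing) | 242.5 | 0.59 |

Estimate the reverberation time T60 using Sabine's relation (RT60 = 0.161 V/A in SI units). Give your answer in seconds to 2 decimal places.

0.63 s

Equivalent absorption area: A = 242.5·0.13 + 338.6·0.33 + 242.5·0.59 = 286.338 m².
Room volume: 1115.592 m³.
Sabine: RT60 = 0.161 × 1115.592 / 286.338 = 0.63 s.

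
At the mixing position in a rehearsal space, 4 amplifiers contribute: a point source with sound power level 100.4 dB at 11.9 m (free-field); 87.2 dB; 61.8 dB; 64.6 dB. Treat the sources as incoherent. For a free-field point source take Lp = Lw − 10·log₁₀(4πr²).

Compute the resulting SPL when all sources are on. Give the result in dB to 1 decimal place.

Source at 11.9 m: Lp = 100.4 − 10·log₁₀(4π·11.9²) = 100.4 − 10·log₁₀(1779.524) = 67.9 dB.
Σ 10^(Lᵢ/10) = 5.354e+08.
L_total = 10·log₁₀(5.354e+08) = 87.3 dB.

87.3 dB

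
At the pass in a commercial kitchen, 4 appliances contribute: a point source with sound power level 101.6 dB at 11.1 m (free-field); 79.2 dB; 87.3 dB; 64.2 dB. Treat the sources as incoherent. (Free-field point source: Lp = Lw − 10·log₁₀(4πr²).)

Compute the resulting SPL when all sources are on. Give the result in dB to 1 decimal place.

Source at 11.1 m: Lp = 101.6 − 10·log₁₀(4π·11.1²) = 101.6 − 10·log₁₀(1548.303) = 69.7 dB.
Σ 10^(Lᵢ/10) = 6.322e+08.
Back to dB: 10·log₁₀ Σ = 88.0 dB.

88.0 dB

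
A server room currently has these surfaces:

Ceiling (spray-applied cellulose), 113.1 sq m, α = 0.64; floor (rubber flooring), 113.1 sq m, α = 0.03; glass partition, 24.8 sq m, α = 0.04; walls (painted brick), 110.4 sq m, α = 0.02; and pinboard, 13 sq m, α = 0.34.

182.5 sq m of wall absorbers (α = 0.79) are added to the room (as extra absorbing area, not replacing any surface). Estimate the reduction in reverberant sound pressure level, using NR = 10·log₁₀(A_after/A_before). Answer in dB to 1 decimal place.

Summing Sᵢαᵢ: 72.384 + 3.393 + 0.992 + 2.208 + 4.420 → A_before = 83.397 sabins.
Treatment contributes 182.5·0.79 = 144.175 sabins.
A_after = 83.397 + 144.175 = 227.572 sabins.
Reduction = 10 log₁₀(A_after/A_before) = 10 log₁₀(2.7288) = 4.4 dB.

4.4 dB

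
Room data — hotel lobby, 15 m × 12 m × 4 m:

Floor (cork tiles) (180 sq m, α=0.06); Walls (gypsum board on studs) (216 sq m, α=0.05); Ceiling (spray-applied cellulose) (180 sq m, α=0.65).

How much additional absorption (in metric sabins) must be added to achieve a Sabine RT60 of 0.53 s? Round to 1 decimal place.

A₁ = Σ Sᵢαᵢ = 180·0.06 + 216·0.05 + 180·0.65 = 138.600 sabins.
For T = 0.53 s, need A₂ = 0.161·V/T = 0.161·720/0.53 = 218.717 sabins.
Shortfall: 218.717 − 138.600 = 80.1 sabins.

80.1 sabins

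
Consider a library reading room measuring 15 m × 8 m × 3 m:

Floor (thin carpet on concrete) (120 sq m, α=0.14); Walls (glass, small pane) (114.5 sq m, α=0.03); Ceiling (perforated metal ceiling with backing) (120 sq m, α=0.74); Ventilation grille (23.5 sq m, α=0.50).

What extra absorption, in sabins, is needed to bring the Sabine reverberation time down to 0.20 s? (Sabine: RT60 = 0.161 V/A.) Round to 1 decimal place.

169.0 sabins

A₁ = Σ Sᵢαᵢ = 120×0.14 + 114.5×0.03 + 120×0.74 + 23.5×0.50 = 120.785 sabins.
Target A₂ = 0.161·360/0.20 = 289.800 sabins (V = 360 m³).
Shortfall: 289.800 − 120.785 = 169.0 sabins.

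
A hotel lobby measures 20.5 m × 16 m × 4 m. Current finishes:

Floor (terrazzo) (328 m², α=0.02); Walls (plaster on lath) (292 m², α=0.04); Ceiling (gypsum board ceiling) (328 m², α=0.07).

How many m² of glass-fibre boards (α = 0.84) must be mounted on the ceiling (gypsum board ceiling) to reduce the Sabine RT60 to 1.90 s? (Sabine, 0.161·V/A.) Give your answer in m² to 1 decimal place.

Summing Sᵢαᵢ: 6.560 + 11.680 + 22.960 → A₁ = 41.200 sabins.
Required A₂ = 0.161·1312/1.90 = 111.175 sabins.
ΔA needed = 111.175 − 41.200 = 69.975 sabins.
Net gain per m²: Δα = 0.84 − 0.07 = 0.77.
Panel area = 69.975 / 0.77 = 90.9 m².

90.9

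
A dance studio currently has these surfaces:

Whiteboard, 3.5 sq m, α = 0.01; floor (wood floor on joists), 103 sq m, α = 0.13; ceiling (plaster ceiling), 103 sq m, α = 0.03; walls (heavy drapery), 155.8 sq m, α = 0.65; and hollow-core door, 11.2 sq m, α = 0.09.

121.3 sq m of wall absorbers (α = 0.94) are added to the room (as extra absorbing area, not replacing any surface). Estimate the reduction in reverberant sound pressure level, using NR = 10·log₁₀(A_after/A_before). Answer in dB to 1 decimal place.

A_before = Σ Sᵢαᵢ = 3.5×0.01 + 103×0.13 + 103×0.03 + 155.8×0.65 + 11.2×0.09 = 118.793 sabins.
Treatment contributes 121.3·0.94 = 114.022 sabins.
New total A_after = 232.815 sabins.
Reduction = 10 log₁₀(A_after/A_before) = 10 log₁₀(1.9598) = 2.9 dB.

2.9 dB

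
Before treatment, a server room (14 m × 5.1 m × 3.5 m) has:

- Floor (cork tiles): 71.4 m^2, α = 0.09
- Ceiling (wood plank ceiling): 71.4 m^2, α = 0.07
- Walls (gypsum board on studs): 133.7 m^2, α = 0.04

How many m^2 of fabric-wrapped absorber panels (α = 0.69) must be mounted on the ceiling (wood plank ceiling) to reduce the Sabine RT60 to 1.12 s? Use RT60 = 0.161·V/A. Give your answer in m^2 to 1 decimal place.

Summing Sᵢαᵢ: 6.426 + 4.998 + 5.348 → A₁ = 16.772 sabins.
V = 249.9 m³. Target absorption A₂ = 0.161 × 249.9 / 1.12 = 35.923 sabins.
Absorption to add: 35.923 − 16.772 = 19.151 sabins.
Net gain per m^2: Δα = 0.69 − 0.07 = 0.62.
Area = ΔA/Δα = 19.151/0.62 = 30.9 m^2.

30.9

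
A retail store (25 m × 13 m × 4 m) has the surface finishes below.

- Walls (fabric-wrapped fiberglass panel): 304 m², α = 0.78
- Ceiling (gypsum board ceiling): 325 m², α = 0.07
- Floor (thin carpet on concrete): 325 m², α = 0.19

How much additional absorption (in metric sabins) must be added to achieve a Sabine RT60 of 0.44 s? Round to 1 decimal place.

154.1 sabins

A₁ = Σ Sᵢαᵢ = 304·0.78 + 325·0.07 + 325·0.19 = 321.620 sabins.
For T = 0.44 s, need A₂ = 0.161·V/T = 0.161·1300/0.44 = 475.682 sabins.
ΔA = A₂ − A₁ = 475.682 − 321.620 = 154.1 sabins.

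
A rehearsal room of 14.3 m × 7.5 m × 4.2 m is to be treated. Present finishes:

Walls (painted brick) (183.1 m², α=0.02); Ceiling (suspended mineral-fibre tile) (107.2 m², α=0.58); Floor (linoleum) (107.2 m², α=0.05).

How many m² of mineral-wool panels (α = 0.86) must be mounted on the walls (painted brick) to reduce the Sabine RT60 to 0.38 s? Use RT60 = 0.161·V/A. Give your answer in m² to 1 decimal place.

142.4

Equivalent absorption area: A₁ = 183.1×0.02 + 107.2×0.58 + 107.2×0.05 = 71.198 m².
V = 450.45 m³. Target absorption A₂ = 0.161 × 450.45 / 0.38 = 190.849 sabins.
ΔA needed = 190.849 − 71.198 = 119.651 sabins.
Net gain per m²: Δα = 0.86 − 0.02 = 0.84.
Area = ΔA/Δα = 119.651/0.84 = 142.4 m².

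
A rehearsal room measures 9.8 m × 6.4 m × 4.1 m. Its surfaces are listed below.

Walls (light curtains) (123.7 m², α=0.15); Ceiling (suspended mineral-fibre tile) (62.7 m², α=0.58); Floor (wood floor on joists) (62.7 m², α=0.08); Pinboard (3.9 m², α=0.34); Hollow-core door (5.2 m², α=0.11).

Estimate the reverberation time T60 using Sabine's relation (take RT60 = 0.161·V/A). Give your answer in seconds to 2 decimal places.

0.67 s

Total absorption A = 123.7×0.15 + 62.7×0.58 + 62.7×0.08 + 3.9×0.34 + 5.2×0.11
  = 18.555 + 36.366 + 5.016 + 1.326 + 0.572 = 61.835 m² sabins.
Room volume: 257.152 m³.
T = 0.161 V/A = 0.161·257.152/61.835 = 0.67 s.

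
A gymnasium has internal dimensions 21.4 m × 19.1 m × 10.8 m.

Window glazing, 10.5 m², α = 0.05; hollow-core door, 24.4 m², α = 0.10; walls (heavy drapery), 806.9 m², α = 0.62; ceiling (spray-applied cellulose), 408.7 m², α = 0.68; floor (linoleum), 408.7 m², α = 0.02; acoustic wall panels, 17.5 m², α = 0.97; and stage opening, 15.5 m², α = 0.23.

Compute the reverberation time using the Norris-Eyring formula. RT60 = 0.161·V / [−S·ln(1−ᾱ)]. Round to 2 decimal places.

S = Σ Sᵢ = 1692.2 m².
Σ(Sᵢαᵢ) = 10.5×0.05 + 24.4×0.10 + 806.9×0.62 + 408.7×0.68 + 408.7×0.02 + 17.5×0.97 + 15.5×0.23 = 809.873.
ᾱ = 809.873 / 1692.2 = 0.4786.
Eyring denominator: −S ln(1−ᾱ) = 1102.025.
V = 21.4 × 19.1 × 10.8 = 4414.392 m³.
T = 0.161·V/[−S·ln(1−ᾱ)] = 0.161·4414.392/1102.025 = 0.64 s.

0.64 s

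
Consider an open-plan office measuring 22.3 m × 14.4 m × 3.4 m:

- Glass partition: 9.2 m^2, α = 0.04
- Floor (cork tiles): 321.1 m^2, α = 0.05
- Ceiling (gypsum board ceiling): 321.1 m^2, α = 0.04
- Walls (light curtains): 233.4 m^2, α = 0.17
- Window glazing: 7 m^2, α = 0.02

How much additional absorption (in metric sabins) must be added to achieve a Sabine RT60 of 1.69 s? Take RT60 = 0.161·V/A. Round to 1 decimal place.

34.9 sabins

Total absorption A₁ = 9.2×0.04 + 321.1×0.05 + 321.1×0.04 + 233.4×0.17 + 7×0.02
  = 0.368 + 16.055 + 12.844 + 39.678 + 0.140 = 69.085 m^2 sabins.
V = 1091.808 m³. Required absorption A₂ = 0.161 × 1091.808 / 1.69 = 104.012 sabins.
ΔA = A₂ − A₁ = 104.012 − 69.085 = 34.9 sabins.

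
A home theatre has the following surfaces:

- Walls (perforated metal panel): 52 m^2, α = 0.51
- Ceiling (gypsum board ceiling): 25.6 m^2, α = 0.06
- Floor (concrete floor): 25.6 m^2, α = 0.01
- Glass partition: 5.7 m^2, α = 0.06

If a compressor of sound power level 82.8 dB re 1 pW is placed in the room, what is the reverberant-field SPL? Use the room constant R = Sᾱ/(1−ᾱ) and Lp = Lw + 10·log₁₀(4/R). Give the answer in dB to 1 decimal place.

Σ(Sᵢαᵢ) = 52·0.51 + 25.6·0.06 + 25.6·0.01 + 5.7·0.06 = 28.654; total area S = 108.9 m^2.
ᾱ = 0.2631, so room constant R = A/(1−ᾱ) = 38.885 m^2.
Lp = 82.8 + 10·log₁₀(4/38.885) = 82.8 + (-9.88) = 72.9 dB.

72.9 dB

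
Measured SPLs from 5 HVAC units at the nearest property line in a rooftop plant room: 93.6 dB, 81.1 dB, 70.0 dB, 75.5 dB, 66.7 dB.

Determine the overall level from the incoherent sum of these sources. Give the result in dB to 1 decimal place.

93.9 dB

Converting to relative power and adding: 10^(93.6/10) + 10^(81.1/10) + 10^(70.0/10) + 10^(75.5/10) + 10^(66.7/10) = 2.47e+09.
L_total = 10·log₁₀(2.47e+09) = 93.9 dB.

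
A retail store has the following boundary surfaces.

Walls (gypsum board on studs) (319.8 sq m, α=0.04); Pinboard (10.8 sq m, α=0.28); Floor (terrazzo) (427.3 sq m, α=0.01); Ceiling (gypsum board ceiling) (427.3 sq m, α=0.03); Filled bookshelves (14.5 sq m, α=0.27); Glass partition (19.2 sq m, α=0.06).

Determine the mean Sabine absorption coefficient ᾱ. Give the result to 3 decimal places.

Total surface area S = 1218.9 sq m.
Σ(Sᵢαᵢ) = 319.8*0.04 + 10.8*0.28 + 427.3*0.01 + 427.3*0.03 + 14.5*0.27 + 19.2*0.06 = 37.975.
ᾱ = 37.975 / 1218.9 = 0.031.

0.031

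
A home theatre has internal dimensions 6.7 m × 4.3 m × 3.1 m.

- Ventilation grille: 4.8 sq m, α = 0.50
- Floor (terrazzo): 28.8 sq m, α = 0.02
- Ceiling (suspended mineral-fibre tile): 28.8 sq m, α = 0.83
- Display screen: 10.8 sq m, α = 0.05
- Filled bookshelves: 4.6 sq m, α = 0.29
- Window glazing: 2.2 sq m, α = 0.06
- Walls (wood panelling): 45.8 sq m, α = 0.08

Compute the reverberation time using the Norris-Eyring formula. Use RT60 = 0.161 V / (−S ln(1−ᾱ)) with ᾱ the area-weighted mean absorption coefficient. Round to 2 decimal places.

0.38 s

Total surface area S = 4.8 + 28.8 + 28.8 + 10.8 + 4.6 + 2.2 + 45.8 = 125.8 sq m.
Absorption A = 4.8·0.50 + 28.8·0.02 + 28.8·0.83 + 10.8·0.05 + 4.6·0.29 + 2.2·0.06 + 45.8·0.08 = 32.550 sabins.
Mean coefficient ᾱ = A/S = 0.2587.
Eyring denominator: −S ln(1−ᾱ) = 37.658.
V = 6.7 × 4.3 × 3.1 = 89.311 m³.
T = 0.161·V/[−S·ln(1−ᾱ)] = 0.161·89.311/37.658 = 0.38 s.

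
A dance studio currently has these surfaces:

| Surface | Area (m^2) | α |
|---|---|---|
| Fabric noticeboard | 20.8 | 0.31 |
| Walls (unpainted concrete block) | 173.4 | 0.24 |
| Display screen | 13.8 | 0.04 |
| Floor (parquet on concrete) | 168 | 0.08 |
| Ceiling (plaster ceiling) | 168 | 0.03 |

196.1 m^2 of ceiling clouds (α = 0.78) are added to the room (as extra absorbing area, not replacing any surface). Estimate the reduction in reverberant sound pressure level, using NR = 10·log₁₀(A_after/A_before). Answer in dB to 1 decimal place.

Total absorption A_before = 20.8·0.31 + 173.4·0.24 + 13.8·0.04 + 168·0.08 + 168·0.03
  = 6.448 + 41.616 + 0.552 + 13.440 + 5.040 = 67.096 m^2 sabins.
Added absorption = 196.1 × 0.78 = 152.958 sabins.
New total A_after = 220.054 sabins.
NR = 10·log₁₀(220.054/67.096) = 5.2 dB.

5.2 dB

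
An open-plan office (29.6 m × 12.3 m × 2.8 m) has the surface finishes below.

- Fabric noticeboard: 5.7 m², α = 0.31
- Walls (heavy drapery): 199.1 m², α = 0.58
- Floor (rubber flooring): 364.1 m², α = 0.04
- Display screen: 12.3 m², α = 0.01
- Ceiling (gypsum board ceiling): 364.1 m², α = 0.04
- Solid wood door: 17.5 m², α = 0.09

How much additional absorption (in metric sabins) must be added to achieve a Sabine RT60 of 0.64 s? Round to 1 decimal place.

108.4 sabins

Total absorption A₁ = 5.7*0.31 + 199.1*0.58 + 364.1*0.04 + 12.3*0.01 + 364.1*0.04 + 17.5*0.09
  = 1.767 + 115.478 + 14.564 + 0.123 + 14.564 + 1.575 = 148.071 m² sabins.
For T = 0.64 s, need A₂ = 0.161·V/T = 0.161·1019.424/0.64 = 256.449 sabins.
ΔA = A₂ − A₁ = 256.449 − 148.071 = 108.4 sabins.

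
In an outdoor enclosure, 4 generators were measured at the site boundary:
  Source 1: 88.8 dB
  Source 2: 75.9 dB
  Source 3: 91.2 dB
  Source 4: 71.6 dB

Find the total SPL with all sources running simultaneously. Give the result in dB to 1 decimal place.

Converting to relative power and adding: 10^(88.8/10) + 10^(75.9/10) + 10^(91.2/10) + 10^(71.6/10) = 2.13e+09.
Back to dB: 10·log₁₀ Σ = 93.3 dB.

93.3 dB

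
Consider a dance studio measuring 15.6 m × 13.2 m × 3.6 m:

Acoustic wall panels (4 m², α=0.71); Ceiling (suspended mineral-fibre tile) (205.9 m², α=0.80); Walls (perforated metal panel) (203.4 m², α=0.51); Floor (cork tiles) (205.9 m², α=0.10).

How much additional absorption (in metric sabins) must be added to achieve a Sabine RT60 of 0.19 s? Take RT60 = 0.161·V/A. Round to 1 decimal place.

A₁ = Σ Sᵢαᵢ = 4·0.71 + 205.9·0.80 + 203.4·0.51 + 205.9·0.10 = 291.884 sabins.
Target A₂ = 0.161·741.312/0.19 = 628.164 sabins (V = 741.312 m³).
ΔA = A₂ − A₁ = 628.164 − 291.884 = 336.3 sabins.

336.3 sabins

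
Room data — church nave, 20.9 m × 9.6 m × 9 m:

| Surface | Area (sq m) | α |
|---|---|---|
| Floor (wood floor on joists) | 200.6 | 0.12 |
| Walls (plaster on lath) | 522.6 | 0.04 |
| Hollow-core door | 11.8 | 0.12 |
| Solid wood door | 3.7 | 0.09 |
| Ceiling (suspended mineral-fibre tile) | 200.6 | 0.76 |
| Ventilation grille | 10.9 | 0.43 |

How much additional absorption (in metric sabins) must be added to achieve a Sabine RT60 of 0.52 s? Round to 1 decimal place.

Total absorption A₁ = 200.6*0.12 + 522.6*0.04 + 11.8*0.12 + 3.7*0.09 + 200.6*0.76 + 10.9*0.43
  = 24.072 + 20.904 + 1.416 + 0.333 + 152.456 + 4.687 = 203.868 sq m sabins.
V = 1805.76 m³. Required absorption A₂ = 0.161 × 1805.76 / 0.52 = 559.091 sabins.
Additional absorption ΔA = 559.091 − 203.868 = 355.2 sabins.

355.2 sabins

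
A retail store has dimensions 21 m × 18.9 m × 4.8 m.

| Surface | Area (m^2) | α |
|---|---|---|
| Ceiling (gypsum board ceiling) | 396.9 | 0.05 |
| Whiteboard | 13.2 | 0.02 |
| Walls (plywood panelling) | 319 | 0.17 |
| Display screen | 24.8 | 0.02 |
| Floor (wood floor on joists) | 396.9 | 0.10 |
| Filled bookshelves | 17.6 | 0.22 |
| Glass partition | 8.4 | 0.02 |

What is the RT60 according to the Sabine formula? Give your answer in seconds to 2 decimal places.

2.59 s

Total absorption A = 396.9×0.05 + 13.2×0.02 + 319×0.17 + 24.8×0.02 + 396.9×0.10 + 17.6×0.22 + 8.4×0.02
  = 19.845 + 0.264 + 54.230 + 0.496 + 39.690 + 3.872 + 0.168 = 118.565 m^2 sabins.
Volume V = 21 × 18.9 × 4.8 = 1905.12 m³.
RT60 = 0.161 · V / A = 0.161 × 1905.12 / 118.565 = 2.59 s.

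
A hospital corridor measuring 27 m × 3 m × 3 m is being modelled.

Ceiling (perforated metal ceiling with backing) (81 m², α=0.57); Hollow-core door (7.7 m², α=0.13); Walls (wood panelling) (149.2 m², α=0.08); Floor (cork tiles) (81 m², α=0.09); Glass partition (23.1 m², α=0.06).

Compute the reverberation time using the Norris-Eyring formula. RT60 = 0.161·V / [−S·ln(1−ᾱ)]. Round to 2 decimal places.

0.52 s

S = Σ Sᵢ = 342.0 m².
Σ(Sᵢαᵢ) = 81·0.57 + 7.7·0.13 + 149.2·0.08 + 81·0.09 + 23.1·0.06 = 67.783.
Mean coefficient ᾱ = A/S = 0.1982.
Eyring denominator: −S ln(1−ᾱ) = 75.546.
V = 27 × 3 × 3 = 243 m³.
RT60 = 0.161 × 243 / 75.546 = 0.52 s.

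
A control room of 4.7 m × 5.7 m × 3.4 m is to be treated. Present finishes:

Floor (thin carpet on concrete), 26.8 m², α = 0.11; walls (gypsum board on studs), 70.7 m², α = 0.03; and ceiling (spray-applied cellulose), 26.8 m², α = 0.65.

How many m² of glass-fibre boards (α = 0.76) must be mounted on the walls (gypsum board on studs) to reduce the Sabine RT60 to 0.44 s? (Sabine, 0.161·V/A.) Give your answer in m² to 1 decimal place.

A₁ = Σ Sᵢαᵢ = 26.8·0.11 + 70.7·0.03 + 26.8·0.65 = 22.489 sabins.
V = 91.086 m³. Target absorption A₂ = 0.161 × 91.086 / 0.44 = 33.329 sabins.
Absorption to add: 33.329 − 22.489 = 10.840 sabins.
Each m² of panel replacing the walls (gypsum board on studs) adds (0.76 − 0.03) = 0.73 sabins.
Area = ΔA/Δα = 10.840/0.73 = 14.8 m².

14.8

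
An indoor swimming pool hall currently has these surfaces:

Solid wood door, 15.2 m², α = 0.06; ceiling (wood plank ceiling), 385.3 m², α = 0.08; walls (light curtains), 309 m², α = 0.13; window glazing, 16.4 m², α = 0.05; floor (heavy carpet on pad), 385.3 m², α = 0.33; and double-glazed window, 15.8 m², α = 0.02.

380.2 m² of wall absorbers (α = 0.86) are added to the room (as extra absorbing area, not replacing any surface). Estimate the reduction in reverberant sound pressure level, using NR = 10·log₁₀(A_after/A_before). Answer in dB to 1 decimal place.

4.2 dB

Equivalent absorption area: A_before = 15.2·0.06 + 385.3·0.08 + 309·0.13 + 16.4·0.05 + 385.3·0.33 + 15.8·0.02 = 200.191 m².
Added absorption = 380.2 × 0.86 = 326.972 sabins.
A_after = 200.191 + 326.972 = 527.163 sabins.
Reduction = 10 log₁₀(A_after/A_before) = 10 log₁₀(2.6333) = 4.2 dB.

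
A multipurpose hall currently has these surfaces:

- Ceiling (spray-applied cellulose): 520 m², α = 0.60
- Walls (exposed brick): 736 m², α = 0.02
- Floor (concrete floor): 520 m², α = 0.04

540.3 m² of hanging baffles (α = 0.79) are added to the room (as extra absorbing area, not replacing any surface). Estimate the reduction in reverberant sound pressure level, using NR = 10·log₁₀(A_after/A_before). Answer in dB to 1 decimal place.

Total absorption A_before = 520*0.60 + 736*0.02 + 520*0.04
  = 312.000 + 14.720 + 20.800 = 347.520 m² sabins.
Treatment contributes 540.3·0.79 = 426.837 sabins.
New total A_after = 774.357 sabins.
NR = 10·log₁₀(774.357/347.520) = 3.5 dB.

3.5 dB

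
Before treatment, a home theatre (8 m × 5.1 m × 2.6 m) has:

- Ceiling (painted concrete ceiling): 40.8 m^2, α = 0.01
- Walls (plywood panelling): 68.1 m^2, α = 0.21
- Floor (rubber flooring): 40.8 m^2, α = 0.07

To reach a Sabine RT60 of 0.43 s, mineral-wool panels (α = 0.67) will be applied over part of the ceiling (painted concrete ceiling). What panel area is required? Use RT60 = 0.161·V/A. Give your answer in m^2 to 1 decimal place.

33.6

Total absorption A₁ = 40.8×0.01 + 68.1×0.21 + 40.8×0.07
  = 0.408 + 14.301 + 2.856 = 17.565 m^2 sabins.
Required A₂ = 0.161·106.08/0.43 = 39.718 sabins.
Absorption to add: 39.718 − 17.565 = 22.153 sabins.
Net gain per m^2: Δα = 0.67 − 0.01 = 0.66.
Area = ΔA/Δα = 22.153/0.66 = 33.6 m^2.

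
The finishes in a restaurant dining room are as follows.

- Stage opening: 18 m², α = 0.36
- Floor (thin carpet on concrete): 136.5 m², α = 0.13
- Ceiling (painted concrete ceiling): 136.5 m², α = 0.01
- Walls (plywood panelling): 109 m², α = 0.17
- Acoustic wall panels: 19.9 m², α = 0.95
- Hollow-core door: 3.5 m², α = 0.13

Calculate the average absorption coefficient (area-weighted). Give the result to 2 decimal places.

0.15

Total surface area S = 423.4 m².
Σ(Sᵢαᵢ) = 18×0.36 + 136.5×0.13 + 136.5×0.01 + 109×0.17 + 19.9×0.95 + 3.5×0.13 = 63.480.
ᾱ = 63.480 / 423.4 = 0.15.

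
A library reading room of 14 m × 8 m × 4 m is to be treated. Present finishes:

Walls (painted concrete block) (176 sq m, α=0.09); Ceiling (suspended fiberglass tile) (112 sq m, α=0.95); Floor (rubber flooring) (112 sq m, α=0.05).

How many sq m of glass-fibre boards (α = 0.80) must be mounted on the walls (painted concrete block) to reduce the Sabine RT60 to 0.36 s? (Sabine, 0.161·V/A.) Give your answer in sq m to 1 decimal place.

102.1

Equivalent absorption area: A₁ = 176×0.09 + 112×0.95 + 112×0.05 = 127.840 sq m.
Required A₂ = 0.161·448/0.36 = 200.356 sabins.
Absorption to add: 200.356 − 127.840 = 72.516 sabins.
Net gain per sq m: Δα = 0.80 − 0.09 = 0.71.
Panel area = 72.516 / 0.71 = 102.1 sq m.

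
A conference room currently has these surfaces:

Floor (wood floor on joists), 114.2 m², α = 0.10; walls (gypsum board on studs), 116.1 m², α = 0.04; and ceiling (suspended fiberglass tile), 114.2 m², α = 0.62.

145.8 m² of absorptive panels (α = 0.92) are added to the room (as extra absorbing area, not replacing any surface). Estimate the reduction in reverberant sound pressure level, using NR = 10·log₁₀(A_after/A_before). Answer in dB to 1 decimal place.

Total absorption A_before = 114.2·0.10 + 116.1·0.04 + 114.2·0.62
  = 11.420 + 4.644 + 70.804 = 86.868 m² sabins.
Added absorption = 145.8 × 0.92 = 134.136 sabins.
A_after = 86.868 + 134.136 = 221.004 sabins.
NR = 10·log₁₀(221.004/86.868) = 4.1 dB.

4.1 dB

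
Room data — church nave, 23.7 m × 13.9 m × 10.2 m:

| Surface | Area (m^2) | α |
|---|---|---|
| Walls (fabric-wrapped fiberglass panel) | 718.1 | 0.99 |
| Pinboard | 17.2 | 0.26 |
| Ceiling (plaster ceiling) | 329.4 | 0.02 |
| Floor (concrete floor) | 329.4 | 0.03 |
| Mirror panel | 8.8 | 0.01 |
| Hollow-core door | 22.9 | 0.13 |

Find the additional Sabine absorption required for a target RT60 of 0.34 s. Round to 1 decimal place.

Total absorption A₁ = 718.1×0.99 + 17.2×0.26 + 329.4×0.02 + 329.4×0.03 + 8.8×0.01 + 22.9×0.13
  = 710.919 + 4.472 + 6.588 + 9.882 + 0.088 + 2.977 = 734.926 m^2 sabins.
For T = 0.34 s, need A₂ = 0.161·V/T = 0.161·3360.186/0.34 = 1591.147 sabins.
Shortfall: 1591.147 − 734.926 = 856.2 sabins.

856.2 sabins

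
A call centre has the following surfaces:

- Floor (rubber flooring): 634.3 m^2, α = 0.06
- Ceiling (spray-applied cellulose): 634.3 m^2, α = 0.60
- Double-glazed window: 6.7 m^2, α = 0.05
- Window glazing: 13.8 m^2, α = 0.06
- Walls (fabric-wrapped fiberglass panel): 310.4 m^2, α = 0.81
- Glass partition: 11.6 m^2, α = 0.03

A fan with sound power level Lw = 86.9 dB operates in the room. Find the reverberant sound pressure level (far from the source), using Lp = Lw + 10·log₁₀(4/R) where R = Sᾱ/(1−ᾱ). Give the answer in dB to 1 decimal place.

Σ(Sᵢαᵢ) = 634.3·0.06 + 634.3·0.60 + 6.7·0.05 + 13.8·0.06 + 310.4·0.81 + 11.6·0.03 = 671.573; total area S = 1611.1 m^2.
ᾱ = 671.573/1611.1 = 0.4168; R = Sᾱ/(1−ᾱ) = 671.573/(1−0.4168) = 1151.531 m^2.
Lp = 86.9 + 10·log₁₀(4/1151.531) = 86.9 + (-24.59) = 62.3 dB.

62.3 dB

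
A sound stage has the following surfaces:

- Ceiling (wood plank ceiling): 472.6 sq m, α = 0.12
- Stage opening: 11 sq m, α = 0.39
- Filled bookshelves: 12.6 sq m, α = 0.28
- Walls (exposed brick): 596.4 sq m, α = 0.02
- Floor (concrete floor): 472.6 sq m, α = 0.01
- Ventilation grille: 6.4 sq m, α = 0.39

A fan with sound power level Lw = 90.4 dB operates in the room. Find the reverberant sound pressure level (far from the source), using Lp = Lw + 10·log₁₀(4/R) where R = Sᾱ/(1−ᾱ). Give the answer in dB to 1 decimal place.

A = 83.680 sabins; S = 1571.6 sq m.
ᾱ = 0.0532, so room constant R = A/(1−ᾱ) = 88.382 sq m.
Lp = Lw + 10 log₁₀(4/R) = 90.4 -13.44 = 77.0 dB.

77.0 dB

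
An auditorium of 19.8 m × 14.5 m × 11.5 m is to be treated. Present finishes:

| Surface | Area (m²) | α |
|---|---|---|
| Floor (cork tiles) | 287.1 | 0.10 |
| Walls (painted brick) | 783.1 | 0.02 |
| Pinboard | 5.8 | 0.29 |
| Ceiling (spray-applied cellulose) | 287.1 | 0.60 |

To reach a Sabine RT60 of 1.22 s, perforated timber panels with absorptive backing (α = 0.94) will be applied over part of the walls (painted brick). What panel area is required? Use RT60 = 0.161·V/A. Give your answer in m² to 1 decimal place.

Summing Sᵢαᵢ: 28.710 + 15.662 + 1.682 + 172.260 → A₁ = 218.314 sabins.
V = 3301.65 m³. Target absorption A₂ = 0.161 × 3301.65 / 1.22 = 435.710 sabins.
ΔA needed = 435.710 − 218.314 = 217.396 sabins.
Net gain per m²: Δα = 0.94 − 0.02 = 0.92.
Panel area = 217.396 / 0.92 = 236.3 m².

236.3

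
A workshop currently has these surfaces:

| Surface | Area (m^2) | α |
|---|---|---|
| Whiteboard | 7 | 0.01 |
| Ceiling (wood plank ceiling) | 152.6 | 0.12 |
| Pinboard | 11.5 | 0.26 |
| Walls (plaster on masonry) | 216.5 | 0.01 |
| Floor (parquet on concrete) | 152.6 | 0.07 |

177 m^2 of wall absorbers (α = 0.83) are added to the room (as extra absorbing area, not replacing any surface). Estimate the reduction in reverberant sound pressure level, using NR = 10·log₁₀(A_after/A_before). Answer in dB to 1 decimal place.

A_before = Σ Sᵢαᵢ = 7*0.01 + 152.6*0.12 + 11.5*0.26 + 216.5*0.01 + 152.6*0.07 = 34.219 sabins.
Added absorption = 177 × 0.83 = 146.910 sabins.
New total A_after = 181.129 sabins.
NR = 10·log₁₀(181.129/34.219) = 7.2 dB.

7.2 dB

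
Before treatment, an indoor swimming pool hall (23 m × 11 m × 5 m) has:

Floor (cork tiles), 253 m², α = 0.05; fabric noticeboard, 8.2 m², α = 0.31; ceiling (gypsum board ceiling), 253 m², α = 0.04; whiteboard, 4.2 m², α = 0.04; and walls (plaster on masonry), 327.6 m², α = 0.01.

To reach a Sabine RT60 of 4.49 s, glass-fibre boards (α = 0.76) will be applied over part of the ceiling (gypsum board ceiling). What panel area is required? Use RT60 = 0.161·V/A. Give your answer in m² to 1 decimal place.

23.1

Total absorption A₁ = 253×0.05 + 8.2×0.31 + 253×0.04 + 4.2×0.04 + 327.6×0.01
  = 12.650 + 2.542 + 10.120 + 0.168 + 3.276 = 28.756 m² sabins.
Required A₂ = 0.161·1265/4.49 = 45.360 sabins.
ΔA needed = 45.360 − 28.756 = 16.604 sabins.
Each m² of panel replacing the ceiling (gypsum board ceiling) adds (0.76 − 0.04) = 0.72 sabins.
Area = ΔA/Δα = 16.604/0.72 = 23.1 m².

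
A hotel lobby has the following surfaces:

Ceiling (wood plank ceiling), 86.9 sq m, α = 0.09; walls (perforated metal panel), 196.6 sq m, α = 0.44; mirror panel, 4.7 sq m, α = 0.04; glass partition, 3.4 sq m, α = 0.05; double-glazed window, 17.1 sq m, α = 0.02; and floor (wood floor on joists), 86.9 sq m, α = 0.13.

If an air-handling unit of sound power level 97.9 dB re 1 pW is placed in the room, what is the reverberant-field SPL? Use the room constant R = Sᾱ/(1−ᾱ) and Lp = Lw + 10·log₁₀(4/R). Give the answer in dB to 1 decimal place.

82.3 dB

A = 106.322 sabins; S = 395.6 sq m.
ᾱ = 0.2688, so room constant R = A/(1−ᾱ) = 145.408 sq m.
Lp = 97.9 + 10·log₁₀(4/145.408) = 97.9 + (-15.61) = 82.3 dB.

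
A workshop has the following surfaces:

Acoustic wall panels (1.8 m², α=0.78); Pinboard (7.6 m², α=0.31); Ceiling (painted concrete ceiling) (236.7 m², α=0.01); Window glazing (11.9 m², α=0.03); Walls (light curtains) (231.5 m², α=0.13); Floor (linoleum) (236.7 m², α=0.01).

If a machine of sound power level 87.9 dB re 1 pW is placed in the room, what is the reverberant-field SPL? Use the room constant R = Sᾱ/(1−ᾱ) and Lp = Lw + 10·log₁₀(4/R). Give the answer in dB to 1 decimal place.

A = 38.946 sabins; S = 726.2 m².
ᾱ = 0.0536, so room constant R = A/(1−ᾱ) = 41.152 m².
Lp = 87.9 + 10·log₁₀(4/41.152) = 87.9 + (-10.12) = 77.8 dB.

77.8 dB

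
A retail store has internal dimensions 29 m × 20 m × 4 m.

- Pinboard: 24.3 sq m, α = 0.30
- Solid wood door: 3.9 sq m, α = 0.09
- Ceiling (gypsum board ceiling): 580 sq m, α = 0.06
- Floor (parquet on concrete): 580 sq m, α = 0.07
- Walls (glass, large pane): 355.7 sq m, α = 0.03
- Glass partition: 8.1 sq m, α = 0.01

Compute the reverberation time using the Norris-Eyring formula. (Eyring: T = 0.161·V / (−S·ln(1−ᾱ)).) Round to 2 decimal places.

S = Σ Sᵢ = 1552.0 sq m.
Absorption A = 24.3×0.30 + 3.9×0.09 + 580×0.06 + 580×0.07 + 355.7×0.03 + 8.1×0.01 = 93.793 sabins.
Mean coefficient ᾱ = A/S = 0.0604.
Eyring denominator: −S ln(1−ᾱ) = 96.691.
V = 29 × 20 × 4 = 2320 m³.
RT60 = 0.161 × 2320 / 96.691 = 3.86 s.

3.86 seconds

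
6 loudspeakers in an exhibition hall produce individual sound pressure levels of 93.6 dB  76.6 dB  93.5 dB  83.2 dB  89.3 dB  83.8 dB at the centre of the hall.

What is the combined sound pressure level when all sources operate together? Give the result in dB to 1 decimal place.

Σ 10^(Lᵢ/10) = 5.875e+09.
Back to dB: 10·log₁₀ Σ = 97.7 dB.

97.7 dB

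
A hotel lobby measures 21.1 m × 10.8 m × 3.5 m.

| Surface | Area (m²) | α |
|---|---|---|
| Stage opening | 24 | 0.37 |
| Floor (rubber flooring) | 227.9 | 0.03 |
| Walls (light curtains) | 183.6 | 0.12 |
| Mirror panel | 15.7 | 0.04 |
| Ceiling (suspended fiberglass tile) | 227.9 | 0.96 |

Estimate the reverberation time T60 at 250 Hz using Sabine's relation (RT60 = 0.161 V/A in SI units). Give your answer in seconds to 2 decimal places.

Summing Sᵢαᵢ: 8.880 + 6.837 + 22.032 + 0.628 + 218.784 → A = 257.161 sabins.
V = 21.1·10.8·3.5 = 797.58 m³.
RT60 = 0.161 · V / A = 0.161 × 797.58 / 257.161 = 0.50 s.

0.50 seconds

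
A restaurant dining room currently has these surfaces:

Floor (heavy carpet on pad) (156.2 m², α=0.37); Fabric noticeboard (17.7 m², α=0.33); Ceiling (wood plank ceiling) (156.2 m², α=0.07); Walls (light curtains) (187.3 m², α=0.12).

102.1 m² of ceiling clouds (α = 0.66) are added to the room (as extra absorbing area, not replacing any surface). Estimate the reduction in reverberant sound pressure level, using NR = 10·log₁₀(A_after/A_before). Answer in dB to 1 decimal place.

2.3 dB

Summing Sᵢαᵢ: 57.794 + 5.841 + 10.934 + 22.476 → A_before = 97.045 sabins.
Added absorption = 102.1 × 0.66 = 67.386 sabins.
New total A_after = 164.431 sabins.
NR = 10·log₁₀(164.431/97.045) = 2.3 dB.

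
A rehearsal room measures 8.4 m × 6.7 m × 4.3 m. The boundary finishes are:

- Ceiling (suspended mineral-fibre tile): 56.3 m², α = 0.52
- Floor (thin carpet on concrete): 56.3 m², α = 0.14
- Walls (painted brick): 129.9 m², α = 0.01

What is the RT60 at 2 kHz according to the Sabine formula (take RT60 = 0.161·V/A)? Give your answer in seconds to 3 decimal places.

1.013 seconds

Equivalent absorption area: A = 56.3·0.52 + 56.3·0.14 + 129.9·0.01 = 38.457 m².
Room volume: 242.004 m³.
RT60 = 0.161 · V / A = 0.161 × 242.004 / 38.457 = 1.013 s.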